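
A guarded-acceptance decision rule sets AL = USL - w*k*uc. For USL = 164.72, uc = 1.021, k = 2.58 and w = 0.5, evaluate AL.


U = k * uc = 2.58 * 1.021 = 2.63418
guard band g = w * U = 0.5 * 2.63418 = 1.31709
AL = USL - g = 164.72 - 1.31709
AL = 163.4029

163.4029


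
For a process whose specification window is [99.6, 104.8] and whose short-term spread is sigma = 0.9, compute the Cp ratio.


Cp = (USL - LSL) / (6 * sigma)
= (104.8 - 99.6) / (6 * 0.9)
= 5.2000 / 5.4000
= 0.9630

0.9630


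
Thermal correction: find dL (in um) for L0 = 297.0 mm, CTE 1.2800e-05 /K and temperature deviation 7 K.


dL = L * alpha * dT
= 297.0 * 1.2800e-05 * 7
= 0.0266112 mm
dL_um = 0.0266112 * 1000 = 26.6112 um

26.6112


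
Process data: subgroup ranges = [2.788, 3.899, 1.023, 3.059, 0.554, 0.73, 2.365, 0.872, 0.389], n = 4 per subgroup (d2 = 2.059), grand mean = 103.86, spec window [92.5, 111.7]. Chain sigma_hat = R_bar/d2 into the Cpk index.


R_bar = (2.788 + 3.899 + 1.023 + 3.059 + 0.554 + 0.73 + 2.365 + 0.872 + 0.389) / 9 = 1.7421111
sigma = R_bar / d2 = 1.7421111 / 2.059 = 0.84609573
Cp = (USL - LSL)/(6*sigma) = (111.7 - 92.5)/(6*0.84609573) = 3.7821
Cpu = (111.7 - 103.86)/(3*0.84609573) = 3.0887
Cpl = (103.86 - 92.5)/(3*0.84609573) = 4.4755
Cpk = min(Cpu, Cpl) = 3.0887

3.0887


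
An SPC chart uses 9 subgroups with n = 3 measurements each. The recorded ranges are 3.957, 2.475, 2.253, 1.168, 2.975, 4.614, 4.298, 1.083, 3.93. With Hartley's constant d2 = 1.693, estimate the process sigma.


R_bar = (3.957 + 2.475 + 2.253 + 1.168 + 2.975 + 4.614 + 4.298 + 1.083 + 3.93) / 9
R_bar = 26.753 / 9 = 2.9725556
sigma_hat = R_bar / d2 = 2.9725556 / 1.693 = 1.7558

1.7558


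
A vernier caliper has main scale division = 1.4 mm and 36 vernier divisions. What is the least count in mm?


LC = MSD / n_div
= 1.4 / 36
= 0.0389

0.0389


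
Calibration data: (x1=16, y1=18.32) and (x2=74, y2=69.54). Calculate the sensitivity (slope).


slope = (y2 - y1) / (x2 - x1)
= (69.54 - 18.32) / (74 - 16)
= 51.2200 / 58
= 0.8831

0.8831


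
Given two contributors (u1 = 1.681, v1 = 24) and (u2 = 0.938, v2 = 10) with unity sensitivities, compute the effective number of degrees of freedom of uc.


uc = sqrt(u1^2 + u2^2) = sqrt(1.681^2 + 0.938^2) = 1.9249948
v_eff = uc^4 / (u1^4/v1 + u2^4/v2)
= 1.9249948^4 / (1.681^4/24 + 0.938^4/10)
= 13.731508 / 0.41011776
v_eff = 33.4819

33.4819


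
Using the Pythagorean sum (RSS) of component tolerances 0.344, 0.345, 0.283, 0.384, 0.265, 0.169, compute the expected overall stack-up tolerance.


RSS = sqrt(0.344^2 + 0.345^2 + 0.283^2 + 0.384^2 + 0.265^2 + 0.169^2)
= sqrt(0.563692)
= 0.7508

0.7508


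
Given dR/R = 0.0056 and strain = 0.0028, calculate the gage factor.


GF = (dR/R) / epsilon
= 0.0056 / 0.0028
= 2.0000

2.0000


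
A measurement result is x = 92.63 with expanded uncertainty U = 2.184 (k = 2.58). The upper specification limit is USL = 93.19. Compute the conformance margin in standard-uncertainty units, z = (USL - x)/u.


u = U / k = 2.184 / 2.58 = 0.84651163
margin = |USL - x| = |93.19 - 92.63| = 0.56
z = margin / u = 0.56 / 0.84651163
z = 0.6615

0.6615


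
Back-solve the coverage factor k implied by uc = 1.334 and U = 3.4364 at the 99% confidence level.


k = U / uc
k = 3.4364 / 1.334
k = 2.576

2.576


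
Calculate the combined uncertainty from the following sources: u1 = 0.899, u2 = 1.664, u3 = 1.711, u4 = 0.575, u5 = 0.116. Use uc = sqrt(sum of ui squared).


uc = sqrt(0.899^2 + 1.664^2 + 1.711^2 + 0.575^2 + 0.116^2)
uc = sqrt(6.848699)
uc = 2.6170

2.6170


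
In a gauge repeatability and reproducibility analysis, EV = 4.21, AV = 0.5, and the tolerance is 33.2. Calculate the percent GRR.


GRR = sqrt(EV^2 + AV^2) = sqrt(4.21^2 + 0.5^2) = 4.2395872
%GRR = GRR / tol * 100 = 4.2395872 / 33.2 * 100
%GRR = 12.7698

12.7698


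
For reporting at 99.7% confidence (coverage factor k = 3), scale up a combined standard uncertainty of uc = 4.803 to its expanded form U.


U = k * uc
U = 3 * 4.803
U = 14.4090

14.4090


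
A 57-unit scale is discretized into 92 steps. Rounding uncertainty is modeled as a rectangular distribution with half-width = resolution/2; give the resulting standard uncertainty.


resolution = range / divisions
resolution = 57 / 92 = 0.61956522
u_res = resolution / (2*sqrt(3))
u_res = 0.61956522 / 3.4641016
u_res = 0.1789

0.1789


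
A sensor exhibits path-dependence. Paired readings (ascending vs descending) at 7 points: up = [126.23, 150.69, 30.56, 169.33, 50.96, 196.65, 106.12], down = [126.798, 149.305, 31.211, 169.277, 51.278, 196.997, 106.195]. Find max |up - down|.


|126.23 - 126.798| = 0.5680
|150.69 - 149.305| = 1.3850
|30.56 - 31.211| = 0.6510
|169.33 - 169.277| = 0.0530
|50.96 - 51.278| = 0.3180
|196.65 - 196.997| = 0.3470
|106.12 - 106.195| = 0.0750
hysteresis = max(diffs) = 1.3850

1.3850


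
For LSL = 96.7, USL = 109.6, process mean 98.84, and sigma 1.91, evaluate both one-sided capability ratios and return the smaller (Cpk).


Cpu = (USL - mean) / (3*sigma) = (109.6 - 98.84) / (3*1.91) = 1.8778
Cpl = (mean - LSL) / (3*sigma) = (98.84 - 96.7) / (3*1.91) = 0.3735
Cpk = min(Cpu, Cpl) = 0.3735

0.3735


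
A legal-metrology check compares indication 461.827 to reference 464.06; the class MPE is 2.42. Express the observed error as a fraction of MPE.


e = indication - reference = 461.827 - 464.06 = -2.2330
|e| = 2.2330
ratio = |e| / MPE = 2.2330 / 2.42
ratio = 0.9227

0.9227


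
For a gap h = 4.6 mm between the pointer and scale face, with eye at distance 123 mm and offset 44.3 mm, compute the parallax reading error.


error = h * offset / d
= 4.6 * 44.3 / 123
= 1.6567

1.6567


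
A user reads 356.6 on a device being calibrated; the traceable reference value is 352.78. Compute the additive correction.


Correction = standard - reading
= 352.78 - 356.6
= -3.8200

-3.8200


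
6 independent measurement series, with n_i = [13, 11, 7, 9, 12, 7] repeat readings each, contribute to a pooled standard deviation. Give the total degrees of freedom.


nu = sum_i (n_i - 1)
nu = ((13 - 1) + (11 - 1) + (7 - 1) + (9 - 1) + (12 - 1) + (7 - 1))
nu = 12 + 10 + 6 + 8 + 11 + 6
nu = 53

53


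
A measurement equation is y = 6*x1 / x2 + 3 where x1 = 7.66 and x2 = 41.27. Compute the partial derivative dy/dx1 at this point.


y = 6*x1 / x2 + 3
dy/dx1 = 6/x2
Evaluate at x2 = 41.27: c1 = 6 / 41.27
c1 = 0.1454

0.1454


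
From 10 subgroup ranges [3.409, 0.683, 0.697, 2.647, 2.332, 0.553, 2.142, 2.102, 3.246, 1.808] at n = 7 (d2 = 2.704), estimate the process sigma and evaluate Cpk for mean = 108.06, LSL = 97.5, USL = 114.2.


R_bar = (3.409 + 0.683 + 0.697 + 2.647 + 2.332 + 0.553 + 2.142 + 2.102 + 3.246 + 1.808) / 10 = 1.9619
sigma = R_bar / d2 = 1.9619 / 2.704 = 0.72555473
Cp = (USL - LSL)/(6*sigma) = (114.2 - 97.5)/(6*0.72555473) = 3.8361
Cpu = (114.2 - 108.06)/(3*0.72555473) = 2.8208
Cpl = (108.06 - 97.5)/(3*0.72555473) = 4.8515
Cpk = min(Cpu, Cpl) = 2.8208

2.8208


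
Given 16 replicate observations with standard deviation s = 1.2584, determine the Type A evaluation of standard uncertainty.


u_A = s / sqrt(n)
u_A = 1.2584 / sqrt(16)
u_A = 1.2584 / 4
u_A = 0.3146

0.3146


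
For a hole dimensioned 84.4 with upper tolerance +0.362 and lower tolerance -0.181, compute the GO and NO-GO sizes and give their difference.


GO = nominal - lower_tol (smallest hole = maximum material condition)
GO = 84.4 - 0.181 = 84.219
NO-GO = nominal + upper_tol (largest hole = least material condition)
NO-GO = 84.4 + 0.362 = 84.762
spread = NO-GO - GO = 84.762 - 84.219 = 0.5430

0.5430


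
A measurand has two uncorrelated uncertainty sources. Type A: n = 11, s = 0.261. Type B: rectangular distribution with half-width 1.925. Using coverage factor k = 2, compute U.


u_A = s / sqrt(n) = 0.261 / sqrt(11) = 0.078694461
u_B = half_width / sqrt(3) = 1.925 / sqrt(3) = 1.1113993
uc = sqrt(u_A^2 + u_B^2) = sqrt(0.078694461^2 + 1.1113993^2) = 1.1141819
U = k * uc = 2 * 1.1141819
U = 2.2284

2.2284


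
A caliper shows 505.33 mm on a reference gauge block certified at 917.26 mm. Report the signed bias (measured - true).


Systematic error = measured - true
= 505.33 - 917.26
= -411.9300

-411.9300


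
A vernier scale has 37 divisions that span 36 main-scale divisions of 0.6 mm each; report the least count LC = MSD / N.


LC = MSD / n_div
= 0.6 / 37
= 0.0162

0.0162


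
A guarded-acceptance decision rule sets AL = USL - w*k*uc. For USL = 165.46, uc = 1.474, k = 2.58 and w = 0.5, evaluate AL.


U = k * uc = 2.58 * 1.474 = 3.80292
guard band g = w * U = 0.5 * 3.80292 = 1.90146
AL = USL - g = 165.46 - 1.90146
AL = 163.5585

163.5585


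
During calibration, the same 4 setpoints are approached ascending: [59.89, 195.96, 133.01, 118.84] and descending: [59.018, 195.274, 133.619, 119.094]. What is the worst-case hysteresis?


|59.89 - 59.018| = 0.8720
|195.96 - 195.274| = 0.6860
|133.01 - 133.619| = 0.6090
|118.84 - 119.094| = 0.2540
hysteresis = max(diffs) = 0.8720

0.8720


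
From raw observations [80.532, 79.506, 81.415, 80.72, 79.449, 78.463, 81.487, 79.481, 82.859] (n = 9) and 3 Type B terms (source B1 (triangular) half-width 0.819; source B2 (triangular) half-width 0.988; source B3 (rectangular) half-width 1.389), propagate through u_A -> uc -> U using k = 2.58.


mean = (80.532 + 79.506 + 81.415 + 80.72 + 79.449 + 78.463 + 81.487 + 79.481 + 82.859) / 9 = 80.43466667
s = sqrt(sum((x - mean)^2)/(n-1)) = 1.3540518
u_A = s / sqrt(n) = 1.3540518 / sqrt(9) = 0.4513506
u_B1 = 0.819 / sqrt(6) = 0.33435535
u_B2 = 0.988 / sqrt(6) = 0.40334931
u_B3 = 1.389 / sqrt(3) = 0.80193952
uc = sqrt(0.4513506^2 + 0.33435535^2 + 0.40334931^2 + 0.80193952^2) = 1.0589186
U = k * uc = 2.58 * 1.0589186
U = 2.7320

2.7320


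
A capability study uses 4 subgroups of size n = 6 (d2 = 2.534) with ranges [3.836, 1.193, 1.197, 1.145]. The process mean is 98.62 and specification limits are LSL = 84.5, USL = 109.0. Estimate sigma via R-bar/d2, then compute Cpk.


R_bar = (3.836 + 1.193 + 1.197 + 1.145) / 4 = 1.84275
sigma = R_bar / d2 = 1.84275 / 2.534 = 0.72720994
Cp = (USL - LSL)/(6*sigma) = (109.0 - 84.5)/(6*0.72720994) = 5.6151
Cpu = (109.0 - 98.62)/(3*0.72720994) = 4.7579
Cpl = (98.62 - 84.5)/(3*0.72720994) = 6.4722
Cpk = min(Cpu, Cpl) = 4.7579

4.7579


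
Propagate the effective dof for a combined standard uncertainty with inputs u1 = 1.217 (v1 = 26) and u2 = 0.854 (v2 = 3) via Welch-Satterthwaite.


uc = sqrt(u1^2 + u2^2) = sqrt(1.217^2 + 0.854^2) = 1.4867431
v_eff = uc^4 / (u1^4/v1 + u2^4/v2)
= 1.4867431^4 / (1.217^4/26 + 0.854^4/3)
= 4.8858905 / 0.26167079
v_eff = 18.6719

18.6719


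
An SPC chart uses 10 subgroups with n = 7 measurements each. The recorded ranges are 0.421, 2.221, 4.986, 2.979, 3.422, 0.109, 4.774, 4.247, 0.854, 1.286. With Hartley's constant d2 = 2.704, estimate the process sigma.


R_bar = (0.421 + 2.221 + 4.986 + 2.979 + 3.422 + 0.109 + 4.774 + 4.247 + 0.854 + 1.286) / 10
R_bar = 25.299 / 10 = 2.5299
sigma_hat = R_bar / d2 = 2.5299 / 2.704 = 0.9356

0.9356


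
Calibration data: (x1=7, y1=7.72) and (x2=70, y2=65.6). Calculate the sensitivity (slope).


slope = (y2 - y1) / (x2 - x1)
= (65.6 - 7.72) / (70 - 7)
= 57.8800 / 63
= 0.9187

0.9187


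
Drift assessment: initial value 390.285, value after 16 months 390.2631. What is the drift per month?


rate = (v2 - v1) / months
= (390.2631 - 390.285) / 16
= -0.0219 / 16
= -0.0014

-0.0014


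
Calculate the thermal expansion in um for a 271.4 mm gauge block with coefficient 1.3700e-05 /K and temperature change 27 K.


dL = L * alpha * dT
= 271.4 * 1.3700e-05 * 27
= 0.1003909 mm
dL_um = 0.1003909 * 1000 = 100.3909 um

100.3909


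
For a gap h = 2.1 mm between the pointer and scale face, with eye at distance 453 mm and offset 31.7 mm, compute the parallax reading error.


error = h * offset / d
= 2.1 * 31.7 / 453
= 0.1470

0.1470


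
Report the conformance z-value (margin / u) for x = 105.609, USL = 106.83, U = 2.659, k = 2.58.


u = U / k = 2.659 / 2.58 = 1.0306202
margin = |USL - x| = |106.83 - 105.609| = 1.221
z = margin / u = 1.221 / 1.0306202
z = 1.1847

1.1847


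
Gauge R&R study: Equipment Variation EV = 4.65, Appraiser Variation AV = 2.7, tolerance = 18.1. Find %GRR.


GRR = sqrt(EV^2 + AV^2) = sqrt(4.65^2 + 2.7^2) = 5.3770345
%GRR = GRR / tol * 100 = 5.3770345 / 18.1 * 100
%GRR = 29.7074

29.7074


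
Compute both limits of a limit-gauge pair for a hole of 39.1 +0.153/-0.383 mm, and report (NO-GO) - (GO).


GO = nominal - lower_tol (smallest hole = maximum material condition)
GO = 39.1 - 0.383 = 38.717
NO-GO = nominal + upper_tol (largest hole = least material condition)
NO-GO = 39.1 + 0.153 = 39.253
spread = NO-GO - GO = 39.253 - 38.717 = 0.5360

0.5360


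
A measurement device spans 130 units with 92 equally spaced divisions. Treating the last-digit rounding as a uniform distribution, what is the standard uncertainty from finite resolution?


resolution = range / divisions
resolution = 130 / 92 = 1.4130435
u_res = resolution / (2*sqrt(3))
u_res = 1.4130435 / 3.4641016
u_res = 0.4079

0.4079


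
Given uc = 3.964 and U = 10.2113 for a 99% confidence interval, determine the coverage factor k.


k = U / uc
k = 10.2113 / 3.964
k = 2.576

2.576


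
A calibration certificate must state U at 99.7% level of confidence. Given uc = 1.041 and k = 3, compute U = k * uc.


U = k * uc
U = 3 * 1.041
U = 3.1230

3.1230


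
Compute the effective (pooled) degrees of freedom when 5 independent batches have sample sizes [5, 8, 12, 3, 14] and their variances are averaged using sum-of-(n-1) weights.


nu = sum_i (n_i - 1)
nu = ((5 - 1) + (8 - 1) + (12 - 1) + (3 - 1) + (14 - 1))
nu = 4 + 7 + 11 + 2 + 13
nu = 37

37


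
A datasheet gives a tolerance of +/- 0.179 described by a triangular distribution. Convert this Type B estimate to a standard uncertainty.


u_B = half_width / sqrt(6)
u_B = 0.179 / 2.4494897
u_B = 0.0731

0.0731


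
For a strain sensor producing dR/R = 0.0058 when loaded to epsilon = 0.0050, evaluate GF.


GF = (dR/R) / epsilon
= 0.0058 / 0.0050
= 1.1600

1.1600


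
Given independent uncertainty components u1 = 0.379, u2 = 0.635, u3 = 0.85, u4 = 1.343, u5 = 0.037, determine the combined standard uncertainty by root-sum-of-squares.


uc = sqrt(0.379^2 + 0.635^2 + 0.85^2 + 1.343^2 + 0.037^2)
uc = sqrt(3.074384)
uc = 1.7534

1.7534


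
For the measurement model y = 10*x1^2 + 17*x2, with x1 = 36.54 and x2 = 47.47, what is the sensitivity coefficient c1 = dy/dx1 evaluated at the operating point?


y = 10*x1^2 + 17*x2
dy/dx1 = 2*10*x1
Evaluate at x1 = 36.54: c1 = 20 * 36.54
c1 = 730.8000

730.8000


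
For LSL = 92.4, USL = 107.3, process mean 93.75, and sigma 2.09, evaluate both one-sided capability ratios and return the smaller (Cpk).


Cpu = (USL - mean) / (3*sigma) = (107.3 - 93.75) / (3*2.09) = 2.1611
Cpl = (mean - LSL) / (3*sigma) = (93.75 - 92.4) / (3*2.09) = 0.2153
Cpk = min(Cpu, Cpl) = 0.2153

0.2153


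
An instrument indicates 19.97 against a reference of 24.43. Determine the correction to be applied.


Correction = standard - reading
= 24.43 - 19.97
= 4.4600

4.4600


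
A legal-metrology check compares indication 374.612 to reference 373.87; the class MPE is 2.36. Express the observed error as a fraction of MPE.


e = indication - reference = 374.612 - 373.87 = 0.7420
|e| = 0.7420
ratio = |e| / MPE = 0.7420 / 2.36
ratio = 0.3144

0.3144


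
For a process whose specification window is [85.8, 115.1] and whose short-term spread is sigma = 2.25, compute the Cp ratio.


Cp = (USL - LSL) / (6 * sigma)
= (115.1 - 85.8) / (6 * 2.25)
= 29.3000 / 13.5000
= 2.1704

2.1704


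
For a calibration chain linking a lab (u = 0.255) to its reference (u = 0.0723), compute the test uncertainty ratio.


TUR = u_lab / u_ref
= 0.255 / 0.0723
= 3.5270

3.5270


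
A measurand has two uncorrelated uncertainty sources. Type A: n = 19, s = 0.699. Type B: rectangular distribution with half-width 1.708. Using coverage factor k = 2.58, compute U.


u_A = s / sqrt(n) = 0.699 / sqrt(19) = 0.1603616
u_B = half_width / sqrt(3) = 1.708 / sqrt(3) = 0.98611426
uc = sqrt(u_A^2 + u_B^2) = sqrt(0.1603616^2 + 0.98611426^2) = 0.99906815
U = k * uc = 2.58 * 0.99906815
U = 2.5776

2.5776


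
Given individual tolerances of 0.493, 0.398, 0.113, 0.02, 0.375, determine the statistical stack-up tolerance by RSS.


RSS = sqrt(0.493^2 + 0.398^2 + 0.113^2 + 0.02^2 + 0.375^2)
= sqrt(0.555247)
= 0.7451

0.7451


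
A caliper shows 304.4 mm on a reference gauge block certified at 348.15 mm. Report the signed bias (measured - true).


Systematic error = measured - true
= 304.4 - 348.15
= -43.7500

-43.7500


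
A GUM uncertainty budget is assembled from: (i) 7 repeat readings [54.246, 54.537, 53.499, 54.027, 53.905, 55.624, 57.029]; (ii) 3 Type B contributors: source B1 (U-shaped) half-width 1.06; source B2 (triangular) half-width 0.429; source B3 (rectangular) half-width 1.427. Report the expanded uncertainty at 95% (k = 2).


mean = (54.246 + 54.537 + 53.499 + 54.027 + 53.905 + 55.624 + 57.029) / 7 = 54.69528571
s = sqrt(sum((x - mean)^2)/(n-1)) = 1.227321
u_A = s / sqrt(n) = 1.227321 / sqrt(7) = 0.46388373
u_B1 = 1.06 / sqrt(2) = 0.74953319
u_B2 = 0.429 / sqrt(6) = 0.17513852
u_B3 = 1.427 / sqrt(3) = 0.82387883
uc = sqrt(0.46388373^2 + 0.74953319^2 + 0.17513852^2 + 0.82387883^2) = 1.2191956
U = k * uc = 2 * 1.2191956
U = 2.4384

2.4384


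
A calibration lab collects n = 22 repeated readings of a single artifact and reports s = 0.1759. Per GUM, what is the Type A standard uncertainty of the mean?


u_A = s / sqrt(n)
u_A = 0.1759 / sqrt(22)
u_A = 0.1759 / 4.6904158
u_A = 0.0375

0.0375


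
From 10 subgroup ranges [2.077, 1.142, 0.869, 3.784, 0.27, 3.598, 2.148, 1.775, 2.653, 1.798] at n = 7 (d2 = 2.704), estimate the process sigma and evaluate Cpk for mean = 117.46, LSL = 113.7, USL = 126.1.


R_bar = (2.077 + 1.142 + 0.869 + 3.784 + 0.27 + 3.598 + 2.148 + 1.775 + 2.653 + 1.798) / 10 = 2.0114
sigma = R_bar / d2 = 2.0114 / 2.704 = 0.74386095
Cp = (USL - LSL)/(6*sigma) = (126.1 - 113.7)/(6*0.74386095) = 2.7783
Cpu = (126.1 - 117.46)/(3*0.74386095) = 3.8717
Cpl = (117.46 - 113.7)/(3*0.74386095) = 1.6849
Cpk = min(Cpu, Cpl) = 1.6849

1.6849


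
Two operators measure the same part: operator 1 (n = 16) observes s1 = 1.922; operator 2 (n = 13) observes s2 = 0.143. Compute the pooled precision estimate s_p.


s_p = sqrt(((n1-1)*s1^2 + (n2-1)*s2^2) / (n1+n2-2))
numerator = (16-1)*1.922^2 + (13-1)*0.143^2 = 55.41126 + 0.245388 = 55.656648
denominator = 16 + 13 - 2 = 27
s_p^2 = 55.656648 / 27 = 2.0613573
s_p = sqrt(2.0613573) = 1.4357

1.4357


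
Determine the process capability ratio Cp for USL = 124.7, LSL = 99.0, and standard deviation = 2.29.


Cp = (USL - LSL) / (6 * sigma)
= (124.7 - 99.0) / (6 * 2.29)
= 25.7000 / 13.7400
= 1.8705

1.8705


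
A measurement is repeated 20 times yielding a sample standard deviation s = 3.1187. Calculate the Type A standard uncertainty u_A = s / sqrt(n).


u_A = s / sqrt(n)
u_A = 3.1187 / sqrt(20)
u_A = 3.1187 / 4.472136
u_A = 0.6974

0.6974


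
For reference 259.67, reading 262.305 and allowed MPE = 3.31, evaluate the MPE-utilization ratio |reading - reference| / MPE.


e = indication - reference = 262.305 - 259.67 = 2.6350
|e| = 2.6350
ratio = |e| / MPE = 2.6350 / 3.31
ratio = 0.7961

0.7961


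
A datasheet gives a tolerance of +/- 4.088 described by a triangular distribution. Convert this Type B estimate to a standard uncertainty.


u_B = half_width / sqrt(6)
u_B = 4.088 / 2.4494897
u_B = 1.6689

1.6689


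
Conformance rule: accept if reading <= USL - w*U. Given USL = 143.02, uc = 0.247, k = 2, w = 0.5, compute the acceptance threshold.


U = k * uc = 2 * 0.247 = 0.494
guard band g = w * U = 0.5 * 0.494 = 0.247
AL = USL - g = 143.02 - 0.247
AL = 142.7730

142.7730


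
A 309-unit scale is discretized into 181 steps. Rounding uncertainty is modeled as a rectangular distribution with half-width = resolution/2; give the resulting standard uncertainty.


resolution = range / divisions
resolution = 309 / 181 = 1.7071823
u_res = resolution / (2*sqrt(3))
u_res = 1.7071823 / 3.4641016
u_res = 0.4928

0.4928


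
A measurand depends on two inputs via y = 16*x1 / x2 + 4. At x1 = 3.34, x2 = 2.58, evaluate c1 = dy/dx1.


y = 16*x1 / x2 + 4
dy/dx1 = 16/x2
Evaluate at x2 = 2.58: c1 = 16 / 2.58
c1 = 6.2016

6.2016


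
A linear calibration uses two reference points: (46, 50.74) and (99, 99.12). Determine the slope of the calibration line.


slope = (y2 - y1) / (x2 - x1)
= (99.12 - 50.74) / (99 - 46)
= 48.3800 / 53
= 0.9128

0.9128


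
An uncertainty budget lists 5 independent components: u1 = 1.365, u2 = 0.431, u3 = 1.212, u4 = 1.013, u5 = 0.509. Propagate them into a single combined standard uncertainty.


uc = sqrt(1.365^2 + 0.431^2 + 1.212^2 + 1.013^2 + 0.509^2)
uc = sqrt(4.80318)
uc = 2.1916

2.1916


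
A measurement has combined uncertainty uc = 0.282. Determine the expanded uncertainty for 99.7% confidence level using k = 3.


U = k * uc
U = 3 * 0.282
U = 0.8460

0.8460


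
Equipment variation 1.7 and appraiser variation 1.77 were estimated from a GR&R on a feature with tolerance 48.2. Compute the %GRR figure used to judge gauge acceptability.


GRR = sqrt(EV^2 + AV^2) = sqrt(1.7^2 + 1.77^2) = 2.4541597
%GRR = GRR / tol * 100 = 2.4541597 / 48.2 * 100
%GRR = 5.0916

5.0916


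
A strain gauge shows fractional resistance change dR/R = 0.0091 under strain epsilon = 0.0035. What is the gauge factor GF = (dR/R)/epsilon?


GF = (dR/R) / epsilon
= 0.0091 / 0.0035
= 2.6000

2.6000


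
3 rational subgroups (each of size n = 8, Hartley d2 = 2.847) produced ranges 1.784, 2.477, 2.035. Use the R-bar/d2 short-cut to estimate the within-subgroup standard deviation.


R_bar = (1.784 + 2.477 + 2.035) / 3
R_bar = 6.296 / 3 = 2.0986667
sigma_hat = R_bar / d2 = 2.0986667 / 2.847 = 0.7372

0.7372


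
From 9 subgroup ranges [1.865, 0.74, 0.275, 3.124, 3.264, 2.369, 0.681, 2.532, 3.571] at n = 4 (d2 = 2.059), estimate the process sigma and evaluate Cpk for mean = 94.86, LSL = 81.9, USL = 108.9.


R_bar = (1.865 + 0.74 + 0.275 + 3.124 + 3.264 + 2.369 + 0.681 + 2.532 + 3.571) / 9 = 2.0467778
sigma = R_bar / d2 = 2.0467778 / 2.059 = 0.99406401
Cp = (USL - LSL)/(6*sigma) = (108.9 - 81.9)/(6*0.99406401) = 4.5269
Cpu = (108.9 - 94.86)/(3*0.99406401) = 4.7079
Cpl = (94.86 - 81.9)/(3*0.99406401) = 4.3458
Cpk = min(Cpu, Cpl) = 4.3458

4.3458


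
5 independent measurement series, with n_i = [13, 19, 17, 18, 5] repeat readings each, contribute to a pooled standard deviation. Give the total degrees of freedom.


nu = sum_i (n_i - 1)
nu = ((13 - 1) + (19 - 1) + (17 - 1) + (18 - 1) + (5 - 1))
nu = 12 + 18 + 16 + 17 + 4
nu = 67

67


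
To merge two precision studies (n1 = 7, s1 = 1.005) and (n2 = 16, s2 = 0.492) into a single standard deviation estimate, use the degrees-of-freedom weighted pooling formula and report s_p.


s_p = sqrt(((n1-1)*s1^2 + (n2-1)*s2^2) / (n1+n2-2))
numerator = (7-1)*1.005^2 + (16-1)*0.492^2 = 6.06015 + 3.63096 = 9.69111
denominator = 7 + 16 - 2 = 21
s_p^2 = 9.69111 / 21 = 0.46148143
s_p = sqrt(0.46148143) = 0.6793

0.6793


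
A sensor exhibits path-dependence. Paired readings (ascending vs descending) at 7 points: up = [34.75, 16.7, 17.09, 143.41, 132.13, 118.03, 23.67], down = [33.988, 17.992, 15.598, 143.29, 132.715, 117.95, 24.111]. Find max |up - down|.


|34.75 - 33.988| = 0.7620
|16.7 - 17.992| = 1.2920
|17.09 - 15.598| = 1.4920
|143.41 - 143.29| = 0.1200
|132.13 - 132.715| = 0.5850
|118.03 - 117.95| = 0.0800
|23.67 - 24.111| = 0.4410
hysteresis = max(diffs) = 1.4920

1.4920


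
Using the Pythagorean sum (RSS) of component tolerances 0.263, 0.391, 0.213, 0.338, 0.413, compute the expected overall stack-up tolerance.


RSS = sqrt(0.263^2 + 0.391^2 + 0.213^2 + 0.338^2 + 0.413^2)
= sqrt(0.552232)
= 0.7431

0.7431


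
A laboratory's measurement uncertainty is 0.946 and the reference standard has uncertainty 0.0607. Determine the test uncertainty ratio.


TUR = u_lab / u_ref
= 0.946 / 0.0607
= 15.5848

15.5848


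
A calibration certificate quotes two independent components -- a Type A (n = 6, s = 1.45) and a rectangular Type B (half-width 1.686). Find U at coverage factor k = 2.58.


u_A = s / sqrt(n) = 1.45 / sqrt(6) = 0.59196002
u_B = half_width / sqrt(3) = 1.686 / sqrt(3) = 0.97341255
uc = sqrt(u_A^2 + u_B^2) = sqrt(0.59196002^2 + 0.97341255^2) = 1.1392755
U = k * uc = 2.58 * 1.1392755
U = 2.9393

2.9393


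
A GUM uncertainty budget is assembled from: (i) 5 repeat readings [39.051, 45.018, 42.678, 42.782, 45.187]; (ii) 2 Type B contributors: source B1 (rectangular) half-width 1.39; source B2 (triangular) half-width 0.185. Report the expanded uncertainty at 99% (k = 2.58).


mean = (39.051 + 45.018 + 42.678 + 42.782 + 45.187) / 5 = 42.9432
s = sqrt(sum((x - mean)^2)/(n-1)) = 2.4791617
u_A = s / sqrt(n) = 2.4791617 / sqrt(5) = 1.1087148
u_B1 = 1.39 / sqrt(3) = 0.80251687
u_B2 = 0.185 / sqrt(6) = 0.075525934
uc = sqrt(1.1087148^2 + 0.80251687^2 + 0.075525934^2) = 1.3707611
U = k * uc = 2.58 * 1.3707611
U = 3.5366

3.5366


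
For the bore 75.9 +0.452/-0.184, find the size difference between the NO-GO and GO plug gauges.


GO = nominal - lower_tol (smallest hole = maximum material condition)
GO = 75.9 - 0.184 = 75.716
NO-GO = nominal + upper_tol (largest hole = least material condition)
NO-GO = 75.9 + 0.452 = 76.352
spread = NO-GO - GO = 76.352 - 75.716 = 0.6360

0.6360


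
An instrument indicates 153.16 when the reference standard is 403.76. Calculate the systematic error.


Systematic error = measured - true
= 153.16 - 403.76
= -250.6000

-250.6000


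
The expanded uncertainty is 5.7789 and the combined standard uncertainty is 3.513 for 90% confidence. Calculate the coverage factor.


k = U / uc
k = 5.7789 / 3.513
k = 1.645

1.645


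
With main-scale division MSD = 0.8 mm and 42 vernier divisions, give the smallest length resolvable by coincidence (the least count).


LC = MSD / n_div
= 0.8 / 42
= 0.0190

0.0190


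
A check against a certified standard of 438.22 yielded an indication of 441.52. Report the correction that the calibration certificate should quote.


Correction = standard - reading
= 438.22 - 441.52
= -3.3000

-3.3000


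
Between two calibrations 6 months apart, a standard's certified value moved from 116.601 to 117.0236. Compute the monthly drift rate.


rate = (v2 - v1) / months
= (117.0236 - 116.601) / 6
= 0.4226 / 6
= 0.0704

0.0704


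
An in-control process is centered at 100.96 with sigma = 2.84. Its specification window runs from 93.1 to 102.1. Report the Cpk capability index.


Cpu = (USL - mean) / (3*sigma) = (102.1 - 100.96) / (3*2.84) = 0.1338
Cpl = (mean - LSL) / (3*sigma) = (100.96 - 93.1) / (3*2.84) = 0.9225
Cpk = min(Cpu, Cpl) = 0.1338

0.1338


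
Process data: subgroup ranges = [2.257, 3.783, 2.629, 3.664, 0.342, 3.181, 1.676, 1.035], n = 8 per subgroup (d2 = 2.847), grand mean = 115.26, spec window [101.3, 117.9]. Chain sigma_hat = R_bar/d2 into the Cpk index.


R_bar = (2.257 + 3.783 + 2.629 + 3.664 + 0.342 + 3.181 + 1.676 + 1.035) / 8 = 2.320875
sigma = R_bar / d2 = 2.320875 / 2.847 = 0.81520021
Cp = (USL - LSL)/(6*sigma) = (117.9 - 101.3)/(6*0.81520021) = 3.3938
Cpu = (117.9 - 115.26)/(3*0.81520021) = 1.0795
Cpl = (115.26 - 101.3)/(3*0.81520021) = 5.7082
Cpk = min(Cpu, Cpl) = 1.0795

1.0795


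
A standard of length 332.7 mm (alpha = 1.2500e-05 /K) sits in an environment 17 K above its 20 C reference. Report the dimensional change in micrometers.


dL = L * alpha * dT
= 332.7 * 1.2500e-05 * 17
= 0.0706988 mm
dL_um = 0.0706988 * 1000 = 70.6988 um

70.6988


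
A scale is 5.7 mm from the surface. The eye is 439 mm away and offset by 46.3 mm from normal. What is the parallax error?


error = h * offset / d
= 5.7 * 46.3 / 439
= 0.6012

0.6012


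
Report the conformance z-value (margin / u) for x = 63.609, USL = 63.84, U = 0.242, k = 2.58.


u = U / k = 0.242 / 2.58 = 0.09379845
margin = |USL - x| = |63.84 - 63.609| = 0.231
z = margin / u = 0.231 / 0.09379845
z = 2.4627

2.4627


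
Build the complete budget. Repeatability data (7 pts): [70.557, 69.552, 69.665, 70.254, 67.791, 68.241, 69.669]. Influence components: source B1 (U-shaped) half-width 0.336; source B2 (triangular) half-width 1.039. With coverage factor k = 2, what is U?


mean = (70.557 + 69.552 + 69.665 + 70.254 + 67.791 + 68.241 + 69.669) / 7 = 69.38985714
s = sqrt(sum((x - mean)^2)/(n-1)) = 1.0136647
u_A = s / sqrt(n) = 1.0136647 / sqrt(7) = 0.38312924
u_B1 = 0.336 / sqrt(2) = 0.23758788
u_B2 = 1.039 / sqrt(6) = 0.42416997
uc = sqrt(0.38312924^2 + 0.23758788^2 + 0.42416997^2) = 0.61899611
U = k * uc = 2 * 0.61899611
U = 1.2380

1.2380


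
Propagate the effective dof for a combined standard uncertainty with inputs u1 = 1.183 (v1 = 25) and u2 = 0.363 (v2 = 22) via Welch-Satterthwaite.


uc = sqrt(u1^2 + u2^2) = sqrt(1.183^2 + 0.363^2) = 1.2374401
v_eff = uc^4 / (u1^4/v1 + u2^4/v2)
= 1.2374401^4 / (1.183^4/25 + 0.363^4/22)
= 2.3447511 / 0.079132009
v_eff = 29.6309

29.6309


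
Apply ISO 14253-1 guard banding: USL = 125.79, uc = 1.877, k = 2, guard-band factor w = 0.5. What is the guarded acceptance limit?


U = k * uc = 2 * 1.877 = 3.754
guard band g = w * U = 0.5 * 3.754 = 1.877
AL = USL - g = 125.79 - 1.877
AL = 123.9130

123.9130


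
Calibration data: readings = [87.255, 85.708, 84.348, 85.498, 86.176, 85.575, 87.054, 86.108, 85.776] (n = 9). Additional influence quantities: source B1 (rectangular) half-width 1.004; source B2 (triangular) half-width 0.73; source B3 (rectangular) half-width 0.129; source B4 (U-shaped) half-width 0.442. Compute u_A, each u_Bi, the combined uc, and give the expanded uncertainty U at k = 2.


mean = (87.255 + 85.708 + 84.348 + 85.498 + 86.176 + 85.575 + 87.054 + 86.108 + 85.776) / 9 = 85.94422222
s = sqrt(sum((x - mean)^2)/(n-1)) = 0.86586327
u_A = s / sqrt(n) = 0.86586327 / sqrt(9) = 0.28862109
u_B1 = 1.004 / sqrt(3) = 0.57965967
u_B2 = 0.73 / sqrt(6) = 0.29802125
u_B3 = 0.129 / sqrt(3) = 0.074478185
u_B4 = 0.442 / sqrt(2) = 0.3125412
uc = sqrt(0.28862109^2 + 0.57965967^2 + 0.29802125^2 + 0.074478185^2 + 0.3125412^2) = 0.78189074
U = k * uc = 2 * 0.78189074
U = 1.5638

1.5638


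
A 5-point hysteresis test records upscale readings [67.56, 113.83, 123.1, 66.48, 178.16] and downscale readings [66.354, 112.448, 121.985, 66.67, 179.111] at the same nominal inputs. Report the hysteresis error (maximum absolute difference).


|67.56 - 66.354| = 1.2060
|113.83 - 112.448| = 1.3820
|123.1 - 121.985| = 1.1150
|66.48 - 66.67| = 0.1900
|178.16 - 179.111| = 0.9510
hysteresis = max(diffs) = 1.3820

1.3820


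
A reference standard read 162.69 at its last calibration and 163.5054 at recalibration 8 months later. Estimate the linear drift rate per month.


rate = (v2 - v1) / months
= (163.5054 - 162.69) / 8
= 0.8154 / 8
= 0.1019

0.1019


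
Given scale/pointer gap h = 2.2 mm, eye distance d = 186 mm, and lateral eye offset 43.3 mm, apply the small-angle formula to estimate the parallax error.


error = h * offset / d
= 2.2 * 43.3 / 186
= 0.5122

0.5122


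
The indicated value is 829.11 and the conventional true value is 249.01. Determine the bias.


Systematic error = measured - true
= 829.11 - 249.01
= 580.1000

580.1000


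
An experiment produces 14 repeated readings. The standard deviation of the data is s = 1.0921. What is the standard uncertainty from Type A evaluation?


u_A = s / sqrt(n)
u_A = 1.0921 / sqrt(14)
u_A = 1.0921 / 3.7416574
u_A = 0.2919

0.2919


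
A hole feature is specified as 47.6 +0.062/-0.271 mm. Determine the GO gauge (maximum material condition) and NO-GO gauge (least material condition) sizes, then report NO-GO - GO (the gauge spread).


GO = nominal - lower_tol (smallest hole = maximum material condition)
GO = 47.6 - 0.271 = 47.329
NO-GO = nominal + upper_tol (largest hole = least material condition)
NO-GO = 47.6 + 0.062 = 47.662
spread = NO-GO - GO = 47.662 - 47.329 = 0.3330

0.3330


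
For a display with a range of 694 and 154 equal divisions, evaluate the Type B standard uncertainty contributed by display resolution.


resolution = range / divisions
resolution = 694 / 154 = 4.5064935
u_res = resolution / (2*sqrt(3))
u_res = 4.5064935 / 3.4641016
u_res = 1.3009

1.3009


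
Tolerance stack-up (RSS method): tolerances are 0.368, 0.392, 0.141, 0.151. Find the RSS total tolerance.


RSS = sqrt(0.368^2 + 0.392^2 + 0.141^2 + 0.151^2)
= sqrt(0.33177)
= 0.5760

0.5760


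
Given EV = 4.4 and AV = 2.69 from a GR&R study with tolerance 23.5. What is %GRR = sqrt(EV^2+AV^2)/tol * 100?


GRR = sqrt(EV^2 + AV^2) = sqrt(4.4^2 + 2.69^2) = 5.1571407
%GRR = GRR / tol * 100 = 5.1571407 / 23.5 * 100
%GRR = 21.9453

21.9453


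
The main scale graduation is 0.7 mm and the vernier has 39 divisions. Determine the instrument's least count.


LC = MSD / n_div
= 0.7 / 39
= 0.0179

0.0179


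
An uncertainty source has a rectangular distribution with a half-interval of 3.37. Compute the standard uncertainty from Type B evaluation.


u_B = half_width / sqrt(3)
u_B = 3.37 / 1.7320508
u_B = 1.9457

1.9457


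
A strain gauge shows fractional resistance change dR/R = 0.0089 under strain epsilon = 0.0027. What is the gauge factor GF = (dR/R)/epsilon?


GF = (dR/R) / epsilon
= 0.0089 / 0.0027
= 3.2963

3.2963


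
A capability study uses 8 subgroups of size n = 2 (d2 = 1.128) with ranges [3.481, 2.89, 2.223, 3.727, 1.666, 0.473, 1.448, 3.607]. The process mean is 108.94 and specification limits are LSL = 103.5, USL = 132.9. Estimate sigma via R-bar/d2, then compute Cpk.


R_bar = (3.481 + 2.89 + 2.223 + 3.727 + 1.666 + 0.473 + 1.448 + 3.607) / 8 = 2.439375
sigma = R_bar / d2 = 2.439375 / 1.128 = 2.1625665
Cp = (USL - LSL)/(6*sigma) = (132.9 - 103.5)/(6*2.1625665) = 2.2658
Cpu = (132.9 - 108.94)/(3*2.1625665) = 3.6931
Cpl = (108.94 - 103.5)/(3*2.1625665) = 0.8385
Cpk = min(Cpu, Cpl) = 0.8385

0.8385


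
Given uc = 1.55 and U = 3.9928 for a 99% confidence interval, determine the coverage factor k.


k = U / uc
k = 3.9928 / 1.55
k = 2.576

2.576


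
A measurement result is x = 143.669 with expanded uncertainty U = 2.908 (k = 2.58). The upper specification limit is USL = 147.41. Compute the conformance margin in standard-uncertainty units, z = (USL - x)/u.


u = U / k = 2.908 / 2.58 = 1.1271318
margin = |USL - x| = |147.41 - 143.669| = 3.741
z = margin / u = 3.741 / 1.1271318
z = 3.3190

3.3190


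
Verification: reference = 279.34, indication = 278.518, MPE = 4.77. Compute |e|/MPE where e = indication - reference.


e = indication - reference = 278.518 - 279.34 = -0.8220
|e| = 0.8220
ratio = |e| / MPE = 0.8220 / 4.77
ratio = 0.1723

0.1723


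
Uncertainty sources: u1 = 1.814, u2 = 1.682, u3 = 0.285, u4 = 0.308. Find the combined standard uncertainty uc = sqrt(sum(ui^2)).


uc = sqrt(1.814^2 + 1.682^2 + 0.285^2 + 0.308^2)
uc = sqrt(6.295809)
uc = 2.5091

2.5091


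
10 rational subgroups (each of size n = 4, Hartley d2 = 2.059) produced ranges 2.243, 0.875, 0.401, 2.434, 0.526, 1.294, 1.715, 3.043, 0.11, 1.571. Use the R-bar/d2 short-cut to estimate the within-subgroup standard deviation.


R_bar = (2.243 + 0.875 + 0.401 + 2.434 + 0.526 + 1.294 + 1.715 + 3.043 + 0.11 + 1.571) / 10
R_bar = 14.212 / 10 = 1.4212
sigma_hat = R_bar / d2 = 1.4212 / 2.059 = 0.6902

0.6902


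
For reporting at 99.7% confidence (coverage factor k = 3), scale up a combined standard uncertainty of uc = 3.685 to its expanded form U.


U = k * uc
U = 3 * 3.685
U = 11.0550

11.0550


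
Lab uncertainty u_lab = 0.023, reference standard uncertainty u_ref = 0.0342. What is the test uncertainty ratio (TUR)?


TUR = u_lab / u_ref
= 0.023 / 0.0342
= 0.6725

0.6725


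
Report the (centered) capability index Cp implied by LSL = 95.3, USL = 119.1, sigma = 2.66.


Cp = (USL - LSL) / (6 * sigma)
= (119.1 - 95.3) / (6 * 2.66)
= 23.8000 / 15.9600
= 1.4912

1.4912


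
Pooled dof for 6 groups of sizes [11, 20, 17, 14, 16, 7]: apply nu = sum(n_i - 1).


nu = sum_i (n_i - 1)
nu = ((11 - 1) + (20 - 1) + (17 - 1) + (14 - 1) + (16 - 1) + (7 - 1))
nu = 10 + 19 + 16 + 13 + 15 + 6
nu = 79

79


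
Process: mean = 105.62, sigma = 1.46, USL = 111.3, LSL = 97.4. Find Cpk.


Cpu = (USL - mean) / (3*sigma) = (111.3 - 105.62) / (3*1.46) = 1.2968
Cpl = (mean - LSL) / (3*sigma) = (105.62 - 97.4) / (3*1.46) = 1.8767
Cpk = min(Cpu, Cpl) = 1.2968

1.2968


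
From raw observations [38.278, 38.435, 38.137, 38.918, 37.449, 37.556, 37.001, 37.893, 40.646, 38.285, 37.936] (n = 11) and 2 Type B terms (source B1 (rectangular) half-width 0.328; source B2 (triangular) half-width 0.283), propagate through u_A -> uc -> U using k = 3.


mean = (38.278 + 38.435 + 38.137 + 38.918 + 37.449 + 37.556 + 37.001 + 37.893 + 40.646 + 38.285 + 37.936) / 11 = 38.23036364
s = sqrt(sum((x - mean)^2)/(n-1)) = 0.95609019
u_A = s / sqrt(n) = 0.95609019 / sqrt(11) = 0.28827204
u_B1 = 0.328 / sqrt(3) = 0.18937089
u_B2 = 0.283 / sqrt(6) = 0.11553427
uc = sqrt(0.28827204^2 + 0.18937089^2 + 0.11553427^2) = 0.36374479
U = k * uc = 3 * 0.36374479
U = 1.0912

1.0912


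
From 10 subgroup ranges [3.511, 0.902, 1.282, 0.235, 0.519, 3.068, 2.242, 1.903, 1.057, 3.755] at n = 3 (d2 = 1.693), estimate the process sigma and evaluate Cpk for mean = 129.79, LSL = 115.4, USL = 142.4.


R_bar = (3.511 + 0.902 + 1.282 + 0.235 + 0.519 + 3.068 + 2.242 + 1.903 + 1.057 + 3.755) / 10 = 1.8474
sigma = R_bar / d2 = 1.8474 / 1.693 = 1.0911991
Cp = (USL - LSL)/(6*sigma) = (142.4 - 115.4)/(6*1.0911991) = 4.1239
Cpu = (142.4 - 129.79)/(3*1.0911991) = 3.8520
Cpl = (129.79 - 115.4)/(3*1.0911991) = 4.3958
Cpk = min(Cpu, Cpl) = 3.8520

3.8520


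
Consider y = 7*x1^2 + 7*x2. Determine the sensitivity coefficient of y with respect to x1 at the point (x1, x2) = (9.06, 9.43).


y = 7*x1^2 + 7*x2
dy/dx1 = 2*7*x1
Evaluate at x1 = 9.06: c1 = 14 * 9.06
c1 = 126.8400

126.8400


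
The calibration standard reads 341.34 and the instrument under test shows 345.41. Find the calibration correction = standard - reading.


Correction = standard - reading
= 341.34 - 345.41
= -4.0700

-4.0700


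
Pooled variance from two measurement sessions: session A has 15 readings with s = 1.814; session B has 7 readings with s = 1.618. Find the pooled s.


s_p = sqrt(((n1-1)*s1^2 + (n2-1)*s2^2) / (n1+n2-2))
numerator = (15-1)*1.814^2 + (7-1)*1.618^2 = 46.068344 + 15.707544 = 61.775888
denominator = 15 + 7 - 2 = 20
s_p^2 = 61.775888 / 20 = 3.0887944
s_p = sqrt(3.0887944) = 1.7575

1.7575


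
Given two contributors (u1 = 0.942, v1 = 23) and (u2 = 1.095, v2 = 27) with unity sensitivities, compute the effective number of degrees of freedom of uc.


uc = sqrt(u1^2 + u2^2) = sqrt(0.942^2 + 1.095^2) = 1.4444338
v_eff = uc^4 / (u1^4/v1 + u2^4/v2)
= 1.4444338^4 / (0.942^4/23 + 1.095^4/27)
= 4.3530191 / 0.087482131
v_eff = 49.7590

49.7590


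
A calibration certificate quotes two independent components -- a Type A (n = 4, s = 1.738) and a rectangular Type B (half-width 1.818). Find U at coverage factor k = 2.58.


u_A = s / sqrt(n) = 1.738 / sqrt(4) = 0.869
u_B = half_width / sqrt(3) = 1.818 / sqrt(3) = 1.0496228
uc = sqrt(u_A^2 + u_B^2) = sqrt(0.869^2 + 1.0496228^2) = 1.3626698
U = k * uc = 2.58 * 1.3626698
U = 3.5157

3.5157


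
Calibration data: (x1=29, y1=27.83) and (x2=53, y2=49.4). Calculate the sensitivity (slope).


slope = (y2 - y1) / (x2 - x1)
= (49.4 - 27.83) / (53 - 29)
= 21.5700 / 24
= 0.8988

0.8988


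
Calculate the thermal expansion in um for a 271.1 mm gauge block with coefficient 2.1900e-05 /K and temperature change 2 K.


dL = L * alpha * dT
= 271.1 * 2.1900e-05 * 2
= 0.0118742 mm
dL_um = 0.0118742 * 1000 = 11.8742 um

11.8742
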